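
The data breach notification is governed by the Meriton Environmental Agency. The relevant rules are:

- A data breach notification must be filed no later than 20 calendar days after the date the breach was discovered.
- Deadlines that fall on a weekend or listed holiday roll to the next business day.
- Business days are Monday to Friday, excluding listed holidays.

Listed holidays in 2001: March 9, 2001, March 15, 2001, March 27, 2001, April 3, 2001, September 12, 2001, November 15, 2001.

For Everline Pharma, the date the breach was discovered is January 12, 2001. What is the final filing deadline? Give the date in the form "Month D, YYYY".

Adding 20 calendar days to January 12, 2001 gives February 1, 2001.
February 1, 2001 falls on a Thursday, which is a business day, so no adjustment is needed.
The final due date is February 1, 2001.

February 1, 2001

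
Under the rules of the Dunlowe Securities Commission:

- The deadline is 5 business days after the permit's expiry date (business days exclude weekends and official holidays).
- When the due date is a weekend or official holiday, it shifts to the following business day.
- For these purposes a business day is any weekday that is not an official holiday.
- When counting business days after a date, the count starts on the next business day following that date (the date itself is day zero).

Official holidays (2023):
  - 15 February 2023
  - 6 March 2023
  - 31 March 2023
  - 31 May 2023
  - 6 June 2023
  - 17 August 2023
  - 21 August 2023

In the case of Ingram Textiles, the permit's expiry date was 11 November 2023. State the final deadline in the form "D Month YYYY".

5 business days after 11 November 2023, excluding weekends and holidays, is 17 November 2023.
Since 17 November 2023 is a Friday and not a holiday, the date is unchanged.
Final deadline: 17 November 2023.

17 November 2023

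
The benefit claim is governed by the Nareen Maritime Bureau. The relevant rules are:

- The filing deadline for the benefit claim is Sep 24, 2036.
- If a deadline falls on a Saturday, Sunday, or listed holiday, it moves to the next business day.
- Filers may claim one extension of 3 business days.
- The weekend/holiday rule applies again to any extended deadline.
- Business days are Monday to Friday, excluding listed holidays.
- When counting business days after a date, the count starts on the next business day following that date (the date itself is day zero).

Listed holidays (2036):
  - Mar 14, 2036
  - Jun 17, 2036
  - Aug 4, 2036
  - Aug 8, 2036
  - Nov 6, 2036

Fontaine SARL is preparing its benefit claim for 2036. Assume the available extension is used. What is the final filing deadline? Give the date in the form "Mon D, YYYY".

Sep 29, 2036

The statutory due date is Sep 24, 2036.
Sep 24, 2036 falls on a Wednesday, which is a business day, so no adjustment is needed.
Applying the 3-business-day extension: 3 business days after Sep 24, 2036 is Sep 29, 2036.
Since Sep 29, 2036 is a Monday and not a holiday, the date is unchanged.
Deadline: Sep 29, 2036.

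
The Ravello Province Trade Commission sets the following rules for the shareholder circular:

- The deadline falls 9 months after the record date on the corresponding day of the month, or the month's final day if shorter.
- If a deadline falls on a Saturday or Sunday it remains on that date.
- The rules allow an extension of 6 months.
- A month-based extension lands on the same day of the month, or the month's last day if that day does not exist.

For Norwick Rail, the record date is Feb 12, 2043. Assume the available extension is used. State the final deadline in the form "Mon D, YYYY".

Moving 9 months forward from Feb 12, 2043 on the corresponding day gives Nov 12, 2043.
No adjustment is made for weekends or holidays, so Nov 12, 2043 stands.
Add 6 months to Nov 12, 2043: May 12, 2044.
May 12, 2044 falls on a Thursday. The rules make no weekend/holiday allowance, so it remains May 12, 2044.
Deadline: May 12, 2044.

May 12, 2044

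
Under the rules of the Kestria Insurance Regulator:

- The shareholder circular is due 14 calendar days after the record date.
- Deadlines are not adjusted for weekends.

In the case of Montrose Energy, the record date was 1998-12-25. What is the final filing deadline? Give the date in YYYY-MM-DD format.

1999-01-08

From 1998-12-25, 14 calendar days later is 1999-01-08.
No adjustment is made for weekends or holidays, so 1999-01-08 stands.
Deadline: 1999-01-08.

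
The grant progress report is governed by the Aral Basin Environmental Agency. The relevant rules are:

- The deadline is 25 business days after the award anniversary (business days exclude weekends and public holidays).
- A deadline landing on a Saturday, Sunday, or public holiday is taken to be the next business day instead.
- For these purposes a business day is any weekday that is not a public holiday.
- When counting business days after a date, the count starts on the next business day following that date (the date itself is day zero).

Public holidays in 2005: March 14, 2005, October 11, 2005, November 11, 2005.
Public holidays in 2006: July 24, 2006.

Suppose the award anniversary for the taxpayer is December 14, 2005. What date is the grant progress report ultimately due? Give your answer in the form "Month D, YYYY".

25 business days after December 14, 2005, excluding weekends and holidays, is January 18, 2006.
January 18, 2006 is a Wednesday and not a listed holiday, so it stands.
Deadline: January 18, 2006.

January 18, 2006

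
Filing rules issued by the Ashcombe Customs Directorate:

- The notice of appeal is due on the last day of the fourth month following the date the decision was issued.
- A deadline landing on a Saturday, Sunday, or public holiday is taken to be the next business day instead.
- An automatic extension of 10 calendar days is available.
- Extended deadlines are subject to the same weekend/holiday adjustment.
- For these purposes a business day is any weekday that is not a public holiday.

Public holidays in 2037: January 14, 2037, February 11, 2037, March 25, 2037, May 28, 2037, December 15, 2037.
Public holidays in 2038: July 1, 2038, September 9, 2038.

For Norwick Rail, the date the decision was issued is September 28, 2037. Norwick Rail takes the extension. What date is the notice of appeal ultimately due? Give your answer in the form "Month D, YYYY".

4 months after September 28, 2037 is January 2038; that month ends on January 31, 2038.
January 31, 2038 is a Sunday; the next business day is February 1, 2038 (Monday).
Add the 10 calendar-day extension to February 1, 2038: February 11, 2038.
February 11, 2038 is a Thursday and not a listed holiday, so it stands.
Final deadline: February 11, 2038.

February 11, 2038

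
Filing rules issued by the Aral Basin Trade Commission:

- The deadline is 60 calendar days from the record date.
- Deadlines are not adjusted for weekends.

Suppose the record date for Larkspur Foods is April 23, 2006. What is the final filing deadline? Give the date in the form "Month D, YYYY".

June 22, 2006

Adding 60 calendar days to April 23, 2006 gives June 22, 2006.
No adjustment is made for weekends or holidays, so June 22, 2006 stands.
Deadline: June 22, 2006.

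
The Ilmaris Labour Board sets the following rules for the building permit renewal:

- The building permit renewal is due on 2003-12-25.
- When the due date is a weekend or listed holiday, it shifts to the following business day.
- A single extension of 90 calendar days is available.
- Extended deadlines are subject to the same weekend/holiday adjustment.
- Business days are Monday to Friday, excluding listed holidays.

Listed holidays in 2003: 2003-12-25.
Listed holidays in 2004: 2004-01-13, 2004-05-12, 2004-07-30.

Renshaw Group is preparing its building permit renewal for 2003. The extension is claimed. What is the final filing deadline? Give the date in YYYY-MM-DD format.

2004-03-25

The statutory due date is 2003-12-25.
Because 2003-12-25 is a listed holiday, the deadline becomes 2003-12-26 (Friday).
Add the 90 calendar-day extension to 2003-12-26: 2004-03-25.
2004-03-25 (Thursday) is already a business day.
The final due date is 2004-03-25.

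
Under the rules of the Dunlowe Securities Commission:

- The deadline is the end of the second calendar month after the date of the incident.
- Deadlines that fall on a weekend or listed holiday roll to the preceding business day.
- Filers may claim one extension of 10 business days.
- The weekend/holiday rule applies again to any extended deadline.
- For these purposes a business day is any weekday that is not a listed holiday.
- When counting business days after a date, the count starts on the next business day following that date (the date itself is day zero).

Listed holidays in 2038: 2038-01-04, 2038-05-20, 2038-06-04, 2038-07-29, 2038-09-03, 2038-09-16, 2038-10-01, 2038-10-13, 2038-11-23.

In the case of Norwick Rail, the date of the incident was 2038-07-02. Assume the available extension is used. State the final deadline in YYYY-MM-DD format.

2 months after 2038-07-02 is September 2038; that month ends on 2038-09-30.
2038-09-30 (Thursday) is already a business day.
Applying the 10-business-day extension: 10 business days after 2038-09-30 is 2038-10-18.
2038-10-18 falls on a Monday, which is a business day, so no adjustment is needed.
Deadline: 2038-10-18.

2038-10-18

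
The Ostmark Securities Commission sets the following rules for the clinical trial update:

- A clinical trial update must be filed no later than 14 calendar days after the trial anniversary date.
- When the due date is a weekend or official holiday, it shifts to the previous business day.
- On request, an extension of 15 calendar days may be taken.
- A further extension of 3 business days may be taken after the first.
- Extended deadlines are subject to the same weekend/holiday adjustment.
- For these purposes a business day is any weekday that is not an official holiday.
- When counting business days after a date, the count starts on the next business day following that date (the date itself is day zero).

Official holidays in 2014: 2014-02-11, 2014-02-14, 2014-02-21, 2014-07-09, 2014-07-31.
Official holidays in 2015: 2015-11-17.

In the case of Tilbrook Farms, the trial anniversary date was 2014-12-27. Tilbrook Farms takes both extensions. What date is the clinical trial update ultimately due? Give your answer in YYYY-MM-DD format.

14 calendar days after 2014-12-27 is 2015-01-10.
2015-01-10 is a Saturday; the preceding business day is 2015-01-09 (Friday).
The 15-calendar-day extension moves the deadline from 2015-01-09 to 2015-01-24.
2015-01-24 is a Saturday; the preceding business day is 2015-01-23 (Friday).
Applying the 3-business-day extension: 3 business days after 2015-01-23 is 2015-01-28.
2015-01-28 is a Wednesday and not a listed holiday, so it stands.
The final due date is 2015-01-28.

2015-01-28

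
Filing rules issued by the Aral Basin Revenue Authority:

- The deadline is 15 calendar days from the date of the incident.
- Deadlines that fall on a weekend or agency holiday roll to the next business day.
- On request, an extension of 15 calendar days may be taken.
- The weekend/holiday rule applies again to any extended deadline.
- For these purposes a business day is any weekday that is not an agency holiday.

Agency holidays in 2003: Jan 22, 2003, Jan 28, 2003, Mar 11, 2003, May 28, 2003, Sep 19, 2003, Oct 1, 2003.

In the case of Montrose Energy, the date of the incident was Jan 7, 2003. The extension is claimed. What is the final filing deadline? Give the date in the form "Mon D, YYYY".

15 calendar days after Jan 7, 2003 is Jan 22, 2003.
Jan 22, 2003 is a listed holiday; the next business day is Jan 23, 2003 (Thursday).
With the 15-day extension, Jan 23, 2003 becomes Feb 7, 2003.
Feb 7, 2003 falls on a Friday, which is a business day, so no adjustment is needed.
Final deadline: Feb 7, 2003.

Feb 7, 2003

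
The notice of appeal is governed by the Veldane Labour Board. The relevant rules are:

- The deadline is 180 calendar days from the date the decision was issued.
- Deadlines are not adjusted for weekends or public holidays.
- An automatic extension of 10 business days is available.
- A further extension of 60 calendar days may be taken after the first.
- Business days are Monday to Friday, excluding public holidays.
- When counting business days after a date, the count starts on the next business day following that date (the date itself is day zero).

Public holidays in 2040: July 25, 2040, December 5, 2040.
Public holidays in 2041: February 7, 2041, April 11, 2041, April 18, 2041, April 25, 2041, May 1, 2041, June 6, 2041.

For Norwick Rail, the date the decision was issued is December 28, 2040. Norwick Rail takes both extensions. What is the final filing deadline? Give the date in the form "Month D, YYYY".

Trigger date December 28, 2040 + 180 calendar days = June 26, 2041.
No adjustment is made for weekends or holidays, so June 26, 2041 stands.
Counting 10 further business days from June 26, 2041 reaches July 10, 2041.
No adjustment is made for weekends or holidays, so July 10, 2041 stands.
The 60-calendar-day extension moves the deadline from July 10, 2041 to September 8, 2041.
No adjustment is made for weekends or holidays, so September 8, 2041 stands.
Deadline: September 8, 2041.

September 8, 2041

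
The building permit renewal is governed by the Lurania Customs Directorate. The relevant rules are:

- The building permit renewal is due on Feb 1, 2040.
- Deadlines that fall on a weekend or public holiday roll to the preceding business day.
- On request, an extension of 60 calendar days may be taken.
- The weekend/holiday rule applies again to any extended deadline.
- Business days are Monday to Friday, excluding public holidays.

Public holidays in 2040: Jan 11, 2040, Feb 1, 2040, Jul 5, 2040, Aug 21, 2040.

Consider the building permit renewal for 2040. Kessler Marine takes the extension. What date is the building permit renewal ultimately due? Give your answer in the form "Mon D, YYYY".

Mar 30, 2040

The stated deadline is Feb 1, 2040.
Feb 1, 2040 is a listed holiday; the preceding business day is Jan 31, 2040 (Tuesday).
With the 60-day extension, Jan 31, 2040 becomes Mar 31, 2040.
Mar 31, 2040 falls on a Saturday. Rolling to the preceding business day gives Mar 30, 2040, a Friday.
Final deadline: Mar 30, 2040.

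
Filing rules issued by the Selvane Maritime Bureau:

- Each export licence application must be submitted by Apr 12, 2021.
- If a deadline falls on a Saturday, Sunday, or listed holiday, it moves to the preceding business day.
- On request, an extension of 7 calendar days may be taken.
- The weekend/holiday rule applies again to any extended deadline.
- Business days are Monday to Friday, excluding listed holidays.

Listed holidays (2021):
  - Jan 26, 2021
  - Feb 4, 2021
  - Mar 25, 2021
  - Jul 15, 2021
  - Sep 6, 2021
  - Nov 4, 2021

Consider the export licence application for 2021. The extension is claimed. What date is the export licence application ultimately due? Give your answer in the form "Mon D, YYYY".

The stated deadline is Apr 12, 2021.
Since Apr 12, 2021 is a Monday and not a holiday, the date is unchanged.
The 7-calendar-day extension moves the deadline from Apr 12, 2021 to Apr 19, 2021.
Apr 19, 2021 is a Monday and not a listed holiday, so it stands.
Final deadline: Apr 19, 2021.

Apr 19, 2021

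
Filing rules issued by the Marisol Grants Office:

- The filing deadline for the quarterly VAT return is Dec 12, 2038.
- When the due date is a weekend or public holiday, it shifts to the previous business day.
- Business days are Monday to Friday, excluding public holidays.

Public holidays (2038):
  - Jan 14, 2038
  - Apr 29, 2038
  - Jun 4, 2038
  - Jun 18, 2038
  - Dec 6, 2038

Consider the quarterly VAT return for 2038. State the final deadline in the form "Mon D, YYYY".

The stated deadline is Dec 12, 2038.
Because Dec 12, 2038 is a Sunday, the deadline becomes Dec 10, 2038 (Friday).
Final deadline: Dec 10, 2038.

Dec 10, 2038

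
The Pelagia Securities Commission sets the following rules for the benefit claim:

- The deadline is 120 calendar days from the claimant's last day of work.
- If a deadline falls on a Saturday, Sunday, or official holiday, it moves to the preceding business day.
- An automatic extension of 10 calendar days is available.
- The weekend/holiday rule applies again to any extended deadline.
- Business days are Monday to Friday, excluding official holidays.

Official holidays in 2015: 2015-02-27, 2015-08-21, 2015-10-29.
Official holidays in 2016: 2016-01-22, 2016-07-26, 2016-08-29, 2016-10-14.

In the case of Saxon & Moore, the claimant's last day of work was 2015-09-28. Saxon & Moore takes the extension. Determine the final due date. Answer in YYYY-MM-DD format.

Trigger date 2015-09-28 + 120 calendar days = 2016-01-26.
2016-01-26 is a Tuesday and not a listed holiday, so it stands.
With the 10-day extension, 2016-01-26 becomes 2016-02-05.
2016-02-05 is a Friday and not a listed holiday, so it stands.
So the filing is due 2016-02-05.

2016-02-05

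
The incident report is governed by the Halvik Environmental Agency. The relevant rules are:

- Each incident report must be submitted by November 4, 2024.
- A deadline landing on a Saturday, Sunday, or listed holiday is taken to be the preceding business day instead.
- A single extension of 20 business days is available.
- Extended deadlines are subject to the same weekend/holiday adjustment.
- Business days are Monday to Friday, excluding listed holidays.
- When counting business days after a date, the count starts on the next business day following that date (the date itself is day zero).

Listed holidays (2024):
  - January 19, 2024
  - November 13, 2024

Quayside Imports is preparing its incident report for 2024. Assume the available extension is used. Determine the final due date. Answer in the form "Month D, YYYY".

The stated deadline is November 4, 2024.
November 4, 2024 (Monday) is already a business day.
Applying the 20-business-day extension: 20 business days after November 4, 2024 is December 3, 2024.
Since December 3, 2024 is a Tuesday and not a holiday, the date is unchanged.
Deadline: December 3, 2024.

December 3, 2024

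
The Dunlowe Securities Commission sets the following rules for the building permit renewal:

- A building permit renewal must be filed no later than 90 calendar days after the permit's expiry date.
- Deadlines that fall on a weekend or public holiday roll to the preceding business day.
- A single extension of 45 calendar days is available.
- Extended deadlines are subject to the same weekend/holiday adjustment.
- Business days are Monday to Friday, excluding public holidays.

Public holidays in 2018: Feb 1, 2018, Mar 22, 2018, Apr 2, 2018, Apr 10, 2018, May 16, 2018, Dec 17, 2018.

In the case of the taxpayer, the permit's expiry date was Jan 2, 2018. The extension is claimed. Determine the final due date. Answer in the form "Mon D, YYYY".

May 14, 2018

Adding 90 calendar days to Jan 2, 2018 gives Apr 2, 2018.
Apr 2, 2018 is a listed holiday, so it moves to the preceding business day, Mar 30, 2018 (Friday).
With the 45-day extension, Mar 30, 2018 becomes May 14, 2018.
May 14, 2018 is a Monday and not a listed holiday, so it stands.
So the filing is due May 14, 2018.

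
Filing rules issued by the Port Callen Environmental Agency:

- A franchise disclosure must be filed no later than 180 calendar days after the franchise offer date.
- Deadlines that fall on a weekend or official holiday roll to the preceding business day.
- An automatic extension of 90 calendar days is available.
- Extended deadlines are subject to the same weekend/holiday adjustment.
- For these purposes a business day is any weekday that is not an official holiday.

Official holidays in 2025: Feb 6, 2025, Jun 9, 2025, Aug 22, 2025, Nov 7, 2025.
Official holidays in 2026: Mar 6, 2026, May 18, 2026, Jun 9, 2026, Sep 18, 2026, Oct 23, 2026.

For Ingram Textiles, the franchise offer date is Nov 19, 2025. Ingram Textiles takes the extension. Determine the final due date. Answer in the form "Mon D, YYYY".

180 calendar days after Nov 19, 2025 is May 18, 2026.
May 18, 2026 is a listed holiday, so it moves to the preceding business day, May 15, 2026 (Friday).
The 90-calendar-day extension moves the deadline from May 15, 2026 to Aug 13, 2026.
Aug 13, 2026 (Thursday) is already a business day.
Deadline: Aug 13, 2026.

Aug 13, 2026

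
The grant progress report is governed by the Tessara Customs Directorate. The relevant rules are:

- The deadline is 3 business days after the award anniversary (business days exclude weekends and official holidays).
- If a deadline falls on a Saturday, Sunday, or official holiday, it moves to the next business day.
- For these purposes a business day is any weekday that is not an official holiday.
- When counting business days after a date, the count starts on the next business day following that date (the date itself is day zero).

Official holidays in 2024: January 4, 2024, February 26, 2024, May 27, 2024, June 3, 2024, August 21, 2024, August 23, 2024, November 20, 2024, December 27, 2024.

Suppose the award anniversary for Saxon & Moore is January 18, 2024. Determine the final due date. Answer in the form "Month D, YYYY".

Starting the day after January 18, 2024 and counting 3 business days lands on January 23, 2024.
January 23, 2024 is a Tuesday and not a listed holiday, so it stands.
Final deadline: January 23, 2024.

January 23, 2024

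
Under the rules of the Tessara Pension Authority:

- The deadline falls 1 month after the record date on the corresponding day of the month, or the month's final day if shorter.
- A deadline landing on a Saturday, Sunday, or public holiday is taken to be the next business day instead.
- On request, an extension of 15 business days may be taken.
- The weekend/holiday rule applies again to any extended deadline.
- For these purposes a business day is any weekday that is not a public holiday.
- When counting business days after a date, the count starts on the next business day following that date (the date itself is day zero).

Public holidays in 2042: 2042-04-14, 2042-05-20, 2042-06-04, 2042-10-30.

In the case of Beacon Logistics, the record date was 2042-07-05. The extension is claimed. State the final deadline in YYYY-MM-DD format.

2042-08-26

1 month from 2042-07-05 is 2042-08-05.
2042-08-05 (Tuesday) is already a business day.
Counting 15 further business days from 2042-08-05 reaches 2042-08-26.
Since 2042-08-26 is a Tuesday and not a holiday, the date is unchanged.
Final deadline: 2042-08-26.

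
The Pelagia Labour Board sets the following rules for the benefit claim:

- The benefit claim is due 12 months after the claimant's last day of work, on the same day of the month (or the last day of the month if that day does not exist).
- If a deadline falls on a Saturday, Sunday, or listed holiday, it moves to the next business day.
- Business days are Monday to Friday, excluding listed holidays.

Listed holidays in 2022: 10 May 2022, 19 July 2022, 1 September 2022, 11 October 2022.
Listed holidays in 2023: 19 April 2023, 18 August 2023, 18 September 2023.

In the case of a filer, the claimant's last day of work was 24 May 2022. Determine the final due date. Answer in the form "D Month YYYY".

12 months from 24 May 2022 is 24 May 2023.
24 May 2023 (Wednesday) is already a business day.
The final due date is 24 May 2023.

24 May 2023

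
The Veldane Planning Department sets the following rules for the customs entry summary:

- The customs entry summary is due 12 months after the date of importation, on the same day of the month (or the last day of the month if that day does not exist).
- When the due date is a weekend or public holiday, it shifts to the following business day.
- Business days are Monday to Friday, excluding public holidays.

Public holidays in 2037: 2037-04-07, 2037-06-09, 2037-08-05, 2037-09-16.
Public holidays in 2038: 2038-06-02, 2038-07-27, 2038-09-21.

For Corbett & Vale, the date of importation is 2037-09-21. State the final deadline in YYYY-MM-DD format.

2038-09-22

12 months after 2037-09-21, on the same day of the month, is 2038-09-21.
2038-09-21 is a listed holiday; the next business day is 2038-09-22 (Wednesday).
Deadline: 2038-09-22.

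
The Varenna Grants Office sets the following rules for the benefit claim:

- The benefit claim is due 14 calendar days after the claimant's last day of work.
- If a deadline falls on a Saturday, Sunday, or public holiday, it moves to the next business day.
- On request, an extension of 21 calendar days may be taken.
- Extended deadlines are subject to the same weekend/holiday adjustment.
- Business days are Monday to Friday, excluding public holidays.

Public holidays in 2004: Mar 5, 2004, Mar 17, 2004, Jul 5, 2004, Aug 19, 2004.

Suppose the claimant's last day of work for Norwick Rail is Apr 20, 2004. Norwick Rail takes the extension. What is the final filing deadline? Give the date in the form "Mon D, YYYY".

From Apr 20, 2004, 14 calendar days later is May 4, 2004.
Since May 4, 2004 is a Tuesday and not a holiday, the date is unchanged.
With the 21-day extension, May 4, 2004 becomes May 25, 2004.
Since May 25, 2004 is a Tuesday and not a holiday, the date is unchanged.
The final due date is May 25, 2004.

May 25, 2004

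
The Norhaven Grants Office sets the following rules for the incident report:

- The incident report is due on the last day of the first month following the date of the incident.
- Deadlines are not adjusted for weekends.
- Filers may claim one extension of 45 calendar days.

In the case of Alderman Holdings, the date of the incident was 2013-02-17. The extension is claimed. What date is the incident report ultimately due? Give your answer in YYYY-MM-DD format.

2013-05-15

The first month after 2013-02-17 is March 2013, whose last day is 2013-03-31.
No adjustment is made for weekends or holidays, so 2013-03-31 stands.
With the 45-day extension, 2013-03-31 becomes 2013-05-15.
2013-05-15 is a Wednesday; no weekend or holiday adjustment applies.
Final deadline: 2013-05-15.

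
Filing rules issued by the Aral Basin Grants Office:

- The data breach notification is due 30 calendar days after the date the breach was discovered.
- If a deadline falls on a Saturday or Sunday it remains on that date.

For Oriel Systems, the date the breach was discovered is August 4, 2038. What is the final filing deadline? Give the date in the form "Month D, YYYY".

Adding 30 calendar days to August 4, 2038 gives September 3, 2038.
September 3, 2038 falls on a Friday. The rules make no weekend/holiday allowance, so it remains September 3, 2038.
Deadline: September 3, 2038.

September 3, 2038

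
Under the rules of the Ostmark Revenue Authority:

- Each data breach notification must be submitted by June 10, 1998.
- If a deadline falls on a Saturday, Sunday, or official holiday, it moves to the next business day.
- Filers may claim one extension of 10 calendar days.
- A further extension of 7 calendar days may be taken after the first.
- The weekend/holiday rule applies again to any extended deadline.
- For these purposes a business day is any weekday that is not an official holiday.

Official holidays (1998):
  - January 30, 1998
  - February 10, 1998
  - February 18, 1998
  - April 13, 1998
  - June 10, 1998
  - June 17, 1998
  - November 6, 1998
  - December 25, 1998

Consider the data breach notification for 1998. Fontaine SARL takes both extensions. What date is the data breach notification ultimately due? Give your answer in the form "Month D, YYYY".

June 29, 1998

Start from the fixed due date, June 10, 1998.
Because June 10, 1998 is a listed holiday, the deadline becomes June 11, 1998 (Thursday).
Applying the 10-calendar-day extension: June 11, 1998 + 10 days = June 21, 1998.
June 21, 1998 is a Sunday, so it moves to the next business day, June 22, 1998 (Monday).
Add the 7 calendar-day extension to June 22, 1998: June 29, 1998.
June 29, 1998 (Monday) is already a business day.
So the filing is due June 29, 1998.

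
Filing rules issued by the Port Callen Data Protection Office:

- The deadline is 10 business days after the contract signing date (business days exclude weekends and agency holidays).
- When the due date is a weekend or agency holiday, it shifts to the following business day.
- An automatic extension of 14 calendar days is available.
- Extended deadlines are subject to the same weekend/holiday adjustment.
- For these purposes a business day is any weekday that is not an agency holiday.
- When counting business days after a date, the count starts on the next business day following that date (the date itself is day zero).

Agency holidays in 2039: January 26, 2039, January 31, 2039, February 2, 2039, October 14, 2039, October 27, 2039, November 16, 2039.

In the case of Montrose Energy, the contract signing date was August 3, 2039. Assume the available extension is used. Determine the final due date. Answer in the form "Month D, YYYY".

August 31, 2039

Counting 10 business days after August 3, 2039 (skipping weekends and listed holidays) reaches August 17, 2039.
Since August 17, 2039 is a Wednesday and not a holiday, the date is unchanged.
The 14-calendar-day extension moves the deadline from August 17, 2039 to August 31, 2039.
August 31, 2039 falls on a Wednesday, which is a business day, so no adjustment is needed.
So the filing is due August 31, 2039.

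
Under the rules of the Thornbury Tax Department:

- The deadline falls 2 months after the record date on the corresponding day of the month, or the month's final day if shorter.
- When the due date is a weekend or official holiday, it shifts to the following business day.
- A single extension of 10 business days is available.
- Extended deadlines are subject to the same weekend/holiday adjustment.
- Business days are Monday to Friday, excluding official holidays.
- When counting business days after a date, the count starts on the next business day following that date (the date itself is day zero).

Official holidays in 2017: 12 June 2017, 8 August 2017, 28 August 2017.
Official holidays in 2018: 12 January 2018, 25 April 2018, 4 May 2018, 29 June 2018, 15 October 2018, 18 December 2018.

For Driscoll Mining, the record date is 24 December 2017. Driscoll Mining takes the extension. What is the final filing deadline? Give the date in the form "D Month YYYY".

2 months from 24 December 2017 is 24 February 2018.
24 February 2018 is a Saturday, so it moves to the next business day, 26 February 2018 (Monday).
Applying the 10-business-day extension: 10 business days after 26 February 2018 is 12 March 2018.
12 March 2018 falls on a Monday, which is a business day, so no adjustment is needed.
Deadline: 12 March 2018.

12 March 2018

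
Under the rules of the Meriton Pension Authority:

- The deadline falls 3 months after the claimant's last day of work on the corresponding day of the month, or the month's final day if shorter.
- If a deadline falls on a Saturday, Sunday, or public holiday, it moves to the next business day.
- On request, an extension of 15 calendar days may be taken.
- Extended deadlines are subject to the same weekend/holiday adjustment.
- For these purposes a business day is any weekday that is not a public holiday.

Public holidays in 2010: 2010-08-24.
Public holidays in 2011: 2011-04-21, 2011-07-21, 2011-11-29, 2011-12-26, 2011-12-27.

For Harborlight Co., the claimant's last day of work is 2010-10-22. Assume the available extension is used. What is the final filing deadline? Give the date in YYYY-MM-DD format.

3 months from 2010-10-22 is 2011-01-22.
2011-01-22 falls on a Saturday. Rolling to the next business day gives 2011-01-24, a Monday.
With the 15-day extension, 2011-01-24 becomes 2011-02-08.
Since 2011-02-08 is a Tuesday and not a holiday, the date is unchanged.
So the filing is due 2011-02-08.

2011-02-08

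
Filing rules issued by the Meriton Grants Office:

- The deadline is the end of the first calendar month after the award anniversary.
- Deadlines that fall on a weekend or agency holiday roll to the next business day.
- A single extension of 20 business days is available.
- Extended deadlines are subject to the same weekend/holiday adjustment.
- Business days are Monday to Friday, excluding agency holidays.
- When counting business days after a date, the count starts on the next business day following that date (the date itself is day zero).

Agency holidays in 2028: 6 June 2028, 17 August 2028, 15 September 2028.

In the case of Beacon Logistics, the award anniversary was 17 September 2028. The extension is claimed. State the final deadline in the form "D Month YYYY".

The first month after 17 September 2028 is October 2028, whose last day is 31 October 2028.
Since 31 October 2028 is a Tuesday and not a holiday, the date is unchanged.
Applying the 20-business-day extension: 20 business days after 31 October 2028 is 28 November 2028.
28 November 2028 (Tuesday) is already a business day.
Final deadline: 28 November 2028.

28 November 2028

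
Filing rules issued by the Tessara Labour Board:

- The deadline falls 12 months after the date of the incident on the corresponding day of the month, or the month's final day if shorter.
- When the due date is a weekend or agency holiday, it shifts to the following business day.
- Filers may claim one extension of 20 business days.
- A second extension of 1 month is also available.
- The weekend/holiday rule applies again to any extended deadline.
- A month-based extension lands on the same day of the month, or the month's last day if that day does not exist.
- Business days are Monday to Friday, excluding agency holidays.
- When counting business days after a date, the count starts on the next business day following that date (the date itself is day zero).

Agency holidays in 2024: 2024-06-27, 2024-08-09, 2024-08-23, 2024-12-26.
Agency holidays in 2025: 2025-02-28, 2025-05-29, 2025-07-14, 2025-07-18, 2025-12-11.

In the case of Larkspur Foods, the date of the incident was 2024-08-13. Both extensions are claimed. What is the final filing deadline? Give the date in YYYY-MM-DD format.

12 months after 2024-08-13, on the same day of the month, is 2025-08-13.
Since 2025-08-13 is a Wednesday and not a holiday, the date is unchanged.
The 20-business-day extension runs from 2025-08-13 to 2025-09-10.
Since 2025-09-10 is a Wednesday and not a holiday, the date is unchanged.
Applying the 1 month extension: 1 month after 2025-09-10 is 2025-10-10.
2025-10-10 (Friday) is already a business day.
So the filing is due 2025-10-10.

2025-10-10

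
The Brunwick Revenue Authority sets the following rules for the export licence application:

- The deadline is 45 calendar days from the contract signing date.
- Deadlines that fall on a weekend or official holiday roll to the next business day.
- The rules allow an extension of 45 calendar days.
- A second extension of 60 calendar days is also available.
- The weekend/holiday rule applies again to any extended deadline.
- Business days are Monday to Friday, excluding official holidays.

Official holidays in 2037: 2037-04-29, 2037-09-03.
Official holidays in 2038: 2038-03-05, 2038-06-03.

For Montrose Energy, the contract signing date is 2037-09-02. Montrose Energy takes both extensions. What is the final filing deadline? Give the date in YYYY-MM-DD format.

2038-02-01

From 2037-09-02, 45 calendar days later is 2037-10-17.
2037-10-17 is a Saturday, so it moves to the next business day, 2037-10-19 (Monday).
Applying the 45-calendar-day extension: 2037-10-19 + 45 days = 2037-12-03.
2037-12-03 falls on a Thursday, which is a business day, so no adjustment is needed.
With the 60-day extension, 2037-12-03 becomes 2038-02-01.
2038-02-01 is a Monday and not a listed holiday, so it stands.
Deadline: 2038-02-01.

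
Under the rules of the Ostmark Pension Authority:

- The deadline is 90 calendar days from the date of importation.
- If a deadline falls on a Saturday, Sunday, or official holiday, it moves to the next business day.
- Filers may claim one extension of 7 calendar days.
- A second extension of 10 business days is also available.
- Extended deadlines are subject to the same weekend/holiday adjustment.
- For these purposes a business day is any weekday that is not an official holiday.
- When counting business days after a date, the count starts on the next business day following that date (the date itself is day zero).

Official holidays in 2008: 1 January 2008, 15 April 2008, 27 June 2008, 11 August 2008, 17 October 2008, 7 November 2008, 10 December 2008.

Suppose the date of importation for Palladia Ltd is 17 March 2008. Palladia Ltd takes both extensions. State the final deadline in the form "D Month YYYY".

From 17 March 2008, 90 calendar days later is 15 June 2008.
15 June 2008 is a Sunday, so it moves to the next business day, 16 June 2008 (Monday).
With the 7-day extension, 16 June 2008 becomes 23 June 2008.
Since 23 June 2008 is a Monday and not a holiday, the date is unchanged.
Counting 10 further business days from 23 June 2008 reaches 8 July 2008.
8 July 2008 is a Tuesday and not a listed holiday, so it stands.
Final deadline: 8 July 2008.

8 July 2008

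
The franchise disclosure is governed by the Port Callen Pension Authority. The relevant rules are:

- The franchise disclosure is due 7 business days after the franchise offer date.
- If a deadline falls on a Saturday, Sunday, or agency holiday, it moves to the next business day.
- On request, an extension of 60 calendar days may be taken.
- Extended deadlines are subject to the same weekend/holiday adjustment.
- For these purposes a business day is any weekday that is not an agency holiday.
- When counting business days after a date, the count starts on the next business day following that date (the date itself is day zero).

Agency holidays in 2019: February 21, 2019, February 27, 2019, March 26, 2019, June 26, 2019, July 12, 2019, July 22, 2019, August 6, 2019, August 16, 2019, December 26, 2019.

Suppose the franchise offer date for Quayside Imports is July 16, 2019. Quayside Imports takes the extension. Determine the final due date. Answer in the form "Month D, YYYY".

September 24, 2019

Counting 7 business days after July 16, 2019 (skipping weekends and listed holidays) reaches July 26, 2019.
Since July 26, 2019 is a Friday and not a holiday, the date is unchanged.
With the 60-day extension, July 26, 2019 becomes September 24, 2019.
September 24, 2019 falls on a Tuesday, which is a business day, so no adjustment is needed.
So the filing is due September 24, 2019.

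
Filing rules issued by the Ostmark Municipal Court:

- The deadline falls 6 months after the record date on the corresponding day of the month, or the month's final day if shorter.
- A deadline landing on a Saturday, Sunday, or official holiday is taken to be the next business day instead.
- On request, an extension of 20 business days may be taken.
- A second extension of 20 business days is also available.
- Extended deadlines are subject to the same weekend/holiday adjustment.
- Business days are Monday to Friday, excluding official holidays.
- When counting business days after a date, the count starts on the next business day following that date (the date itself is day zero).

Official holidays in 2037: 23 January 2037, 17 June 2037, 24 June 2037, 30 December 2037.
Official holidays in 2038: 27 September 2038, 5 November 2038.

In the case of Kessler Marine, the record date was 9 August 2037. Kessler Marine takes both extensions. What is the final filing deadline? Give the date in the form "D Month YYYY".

6 months after 9 August 2037, on the same day of the month, is 9 February 2038.
9 February 2038 (Tuesday) is already a business day.
Applying the 20-business-day extension: 20 business days after 9 February 2038 is 9 March 2038.
Since 9 March 2038 is a Tuesday and not a holiday, the date is unchanged.
Counting 20 further business days from 9 March 2038 reaches 6 April 2038.
Since 6 April 2038 is a Tuesday and not a holiday, the date is unchanged.
So the filing is due 6 April 2038.

6 April 2038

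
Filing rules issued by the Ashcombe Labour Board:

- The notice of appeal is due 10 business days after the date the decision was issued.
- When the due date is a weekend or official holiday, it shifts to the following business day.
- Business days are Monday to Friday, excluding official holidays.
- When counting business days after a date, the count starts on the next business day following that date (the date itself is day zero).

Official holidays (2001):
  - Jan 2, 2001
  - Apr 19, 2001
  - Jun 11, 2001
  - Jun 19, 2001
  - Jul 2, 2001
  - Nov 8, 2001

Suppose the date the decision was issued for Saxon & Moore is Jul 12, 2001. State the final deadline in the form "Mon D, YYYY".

Jul 26, 2001

Starting the day after Jul 12, 2001 and counting 10 business days lands on Jul 26, 2001.
Jul 26, 2001 is a Thursday and not a listed holiday, so it stands.
Final deadline: Jul 26, 2001.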